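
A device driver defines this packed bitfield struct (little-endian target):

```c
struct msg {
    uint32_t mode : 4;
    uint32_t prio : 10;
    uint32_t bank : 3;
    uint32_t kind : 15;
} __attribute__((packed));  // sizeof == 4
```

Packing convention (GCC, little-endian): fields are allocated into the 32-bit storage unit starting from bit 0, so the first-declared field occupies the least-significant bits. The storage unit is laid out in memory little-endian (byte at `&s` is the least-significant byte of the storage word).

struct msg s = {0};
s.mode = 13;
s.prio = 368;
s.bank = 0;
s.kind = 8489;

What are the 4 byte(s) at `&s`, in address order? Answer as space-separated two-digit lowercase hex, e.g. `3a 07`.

0d 17 52 42

mode (4b) val=13 bits=0xd at bit 0: 0x0000000d
prio (10b) val=368 bits=0x170 at bit 4: 0x0000170d
bank (3b) val=0 bits=0x0 at bit 14: 0x0000170d
kind (15b) val=8489 bits=0x2129 at bit 17: 0x4252170d
word = 0x4252170d → little-endian bytes:
  [0]=0x0d  [1]=0x17  [2]=0x52  [3]=0x42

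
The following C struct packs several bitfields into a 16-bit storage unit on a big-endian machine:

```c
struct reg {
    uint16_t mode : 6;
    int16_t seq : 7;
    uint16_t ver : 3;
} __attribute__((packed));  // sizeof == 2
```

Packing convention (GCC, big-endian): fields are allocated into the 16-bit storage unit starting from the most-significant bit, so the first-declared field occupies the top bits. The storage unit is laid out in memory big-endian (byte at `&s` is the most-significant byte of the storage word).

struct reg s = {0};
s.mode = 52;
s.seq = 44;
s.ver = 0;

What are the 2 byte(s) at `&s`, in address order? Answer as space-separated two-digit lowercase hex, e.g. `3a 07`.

mode:6 = 52 → 0x34 << 10 → word 0xd000
seq:7 = 44 → 0x2c << 3 → word 0xd160
ver:3 = 0 → 0x0 << 0 → word 0xd160
word = 0xd160 → big-endian bytes:
  [0]=0xd1  [1]=0x60

d1 60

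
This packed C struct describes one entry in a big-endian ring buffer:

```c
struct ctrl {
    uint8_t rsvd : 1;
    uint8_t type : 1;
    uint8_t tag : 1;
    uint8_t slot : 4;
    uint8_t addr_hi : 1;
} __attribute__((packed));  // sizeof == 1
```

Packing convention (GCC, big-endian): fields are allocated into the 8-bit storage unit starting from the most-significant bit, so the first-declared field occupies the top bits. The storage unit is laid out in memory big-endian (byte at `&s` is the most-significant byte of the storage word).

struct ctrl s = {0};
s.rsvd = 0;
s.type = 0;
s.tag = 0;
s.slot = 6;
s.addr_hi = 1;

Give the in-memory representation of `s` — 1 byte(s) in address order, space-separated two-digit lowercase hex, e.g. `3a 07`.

rsvd (1b) val=0 bits=0x0 at bit 7: 0x00
type (1b) val=0 bits=0x0 at bit 6: 0x00
tag (1b) val=0 bits=0x0 at bit 5: 0x00
slot (4b) val=6 bits=0x6 at bit 1: 0x0c
addr_hi (1b) val=1 bits=0x1 at bit 0: 0x0d
word = 0x0d → big-endian bytes:
  [0]=0x0d

0d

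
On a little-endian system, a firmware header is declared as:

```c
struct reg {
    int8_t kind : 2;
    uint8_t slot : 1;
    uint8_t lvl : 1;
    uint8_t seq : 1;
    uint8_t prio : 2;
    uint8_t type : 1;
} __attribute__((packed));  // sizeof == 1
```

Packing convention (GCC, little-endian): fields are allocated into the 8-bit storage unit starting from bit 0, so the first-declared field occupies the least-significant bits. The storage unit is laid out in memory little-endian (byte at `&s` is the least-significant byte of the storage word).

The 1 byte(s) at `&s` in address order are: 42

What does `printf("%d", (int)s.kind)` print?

[0]=0x42 (little-endian) → word 0x42
kind [0+:2] = (word>>0) & 0x3 = 2  ←
slot [2+:1] = (word>>2) & 0x1 = 0
lvl [3+:1] = (word>>3) & 0x1 = 0
seq [4+:1] = (word>>4) & 0x1 = 0
prio [5+:2] = (word>>5) & 0x3 = 2
type [7+:1] = (word>>7) & 0x1 = 0
kind signed 2b, MSB=1: 2 - 4 = -2

-2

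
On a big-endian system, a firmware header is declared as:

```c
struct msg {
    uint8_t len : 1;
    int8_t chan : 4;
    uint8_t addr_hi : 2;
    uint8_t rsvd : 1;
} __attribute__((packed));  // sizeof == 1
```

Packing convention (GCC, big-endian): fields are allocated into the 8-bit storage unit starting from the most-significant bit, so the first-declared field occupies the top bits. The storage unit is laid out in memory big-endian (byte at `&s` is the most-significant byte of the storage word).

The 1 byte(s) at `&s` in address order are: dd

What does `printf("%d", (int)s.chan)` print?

[0]=0xdd (big-endian) → word 0xdd
len:1 @ bit 7 → (0xdd>>7)&0x1 = 0x1
chan:4 @ bit 3 → (0xdd>>3)&0xf = 0xb  ←
addr_hi:2 @ bit 1 → (0xdd>>1)&0x3 = 0x2
rsvd:1 @ bit 0 → (0xdd>>0)&0x1 = 0x1
chan signed 4b, MSB=1: 11 - 16 = -5

-5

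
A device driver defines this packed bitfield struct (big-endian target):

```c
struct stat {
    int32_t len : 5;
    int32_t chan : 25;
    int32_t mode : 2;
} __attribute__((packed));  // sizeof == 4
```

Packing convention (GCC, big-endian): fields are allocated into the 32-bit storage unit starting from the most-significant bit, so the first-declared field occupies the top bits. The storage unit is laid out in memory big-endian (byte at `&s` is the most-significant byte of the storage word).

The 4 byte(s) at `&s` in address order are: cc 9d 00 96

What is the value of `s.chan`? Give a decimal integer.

-14204891

[0]=0xcc [1]=0x9d [2]=0x00 [3]=0x96 (big-endian) → word 0xcc9d0096
len [27+:5] = (word>>27) & 0x1f = 25
chan [2+:25] = (word>>2) & 0x1ffffff = 19349541  ←
mode [0+:2] = (word>>0) & 0x3 = 2
chan signed 25b, MSB=1: 19349541 - 33554432 = -14204891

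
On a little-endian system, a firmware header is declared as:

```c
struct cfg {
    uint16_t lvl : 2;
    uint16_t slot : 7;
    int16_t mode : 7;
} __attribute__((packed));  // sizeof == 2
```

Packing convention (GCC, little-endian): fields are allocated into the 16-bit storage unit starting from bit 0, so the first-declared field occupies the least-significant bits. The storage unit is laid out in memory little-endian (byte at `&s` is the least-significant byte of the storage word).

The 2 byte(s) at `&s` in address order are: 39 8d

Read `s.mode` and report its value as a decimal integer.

[0]=0x39 [1]=0x8d (little-endian) → word 0x8d39
lvl [0+:2] = (word>>0) & 0x3 = 1
slot [2+:7] = (word>>2) & 0x7f = 78
mode [9+:7] = (word>>9) & 0x7f = 70  ←
mode signed 7b, MSB=1: 70 - 128 = -58

-58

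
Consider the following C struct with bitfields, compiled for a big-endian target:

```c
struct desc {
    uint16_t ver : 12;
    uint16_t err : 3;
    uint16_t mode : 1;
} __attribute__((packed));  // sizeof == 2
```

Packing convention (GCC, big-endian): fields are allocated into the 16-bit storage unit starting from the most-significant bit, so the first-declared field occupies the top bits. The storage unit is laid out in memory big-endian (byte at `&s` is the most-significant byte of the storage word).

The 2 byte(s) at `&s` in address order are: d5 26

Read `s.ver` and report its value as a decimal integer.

3410

[0]=0xd5 [1]=0x26 (big-endian) → word 0xd526
ver [4+:12] = (word>>4) & 0xfff = 3410  ←
err [1+:3] = (word>>1) & 0x7 = 3
mode [0+:1] = (word>>0) & 0x1 = 0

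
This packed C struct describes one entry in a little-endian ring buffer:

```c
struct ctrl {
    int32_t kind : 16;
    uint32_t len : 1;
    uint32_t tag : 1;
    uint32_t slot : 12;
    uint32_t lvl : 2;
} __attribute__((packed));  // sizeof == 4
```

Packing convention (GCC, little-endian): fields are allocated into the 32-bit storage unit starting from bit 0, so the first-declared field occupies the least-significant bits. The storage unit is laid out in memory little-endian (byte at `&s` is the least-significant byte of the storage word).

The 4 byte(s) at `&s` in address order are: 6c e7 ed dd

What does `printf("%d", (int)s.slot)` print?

1915

[0]=0x6c [1]=0xe7 [2]=0xed [3]=0xdd (little-endian) → word 0xddede76c
kind [0+:16] = (word>>0) & 0xffff = 59244
len [16+:1] = (word>>16) & 0x1 = 1
tag [17+:1] = (word>>17) & 0x1 = 0
slot [18+:12] = (word>>18) & 0xfff = 1915  ←
lvl [30+:2] = (word>>30) & 0x3 = 3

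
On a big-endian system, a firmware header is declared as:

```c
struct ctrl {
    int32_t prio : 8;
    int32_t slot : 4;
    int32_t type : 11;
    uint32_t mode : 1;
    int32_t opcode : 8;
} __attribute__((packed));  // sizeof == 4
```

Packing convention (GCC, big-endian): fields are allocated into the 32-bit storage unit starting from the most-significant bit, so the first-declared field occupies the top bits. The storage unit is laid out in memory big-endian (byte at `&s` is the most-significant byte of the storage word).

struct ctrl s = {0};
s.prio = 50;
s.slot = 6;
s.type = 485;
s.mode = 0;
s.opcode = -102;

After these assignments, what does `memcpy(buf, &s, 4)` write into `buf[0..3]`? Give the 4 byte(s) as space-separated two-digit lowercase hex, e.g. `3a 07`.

prio:8 = 50 → 0x32 << 24 → word 0x32000000
slot:4 = 6 → 0x6 << 20 → word 0x32600000
type:11 = 485 → 0x1e5 << 9 → word 0x3263ca00
mode:1 = 0 → 0x0 << 8 → word 0x3263ca00
opcode:8 = -102 → 0x9a << 0 → word 0x3263ca9a
word = 0x3263ca9a → big-endian bytes:
  [0]=0x32  [1]=0x63  [2]=0xca  [3]=0x9a

32 63 ca 9a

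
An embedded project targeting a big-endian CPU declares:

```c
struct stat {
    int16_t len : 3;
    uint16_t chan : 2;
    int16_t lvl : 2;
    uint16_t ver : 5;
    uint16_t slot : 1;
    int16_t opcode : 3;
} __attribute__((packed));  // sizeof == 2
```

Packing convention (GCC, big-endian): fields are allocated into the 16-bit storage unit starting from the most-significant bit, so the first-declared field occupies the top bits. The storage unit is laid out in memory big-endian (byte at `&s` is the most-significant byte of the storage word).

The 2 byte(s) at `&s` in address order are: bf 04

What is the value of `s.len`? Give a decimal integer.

-3

[0]=0xbf [1]=0x04 (big-endian) → word 0xbf04
len:3 @ bit 13 → (0xbf04>>13)&0x7 = 0x5  ←
chan:2 @ bit 11 → (0xbf04>>11)&0x3 = 0x3
lvl:2 @ bit 9 → (0xbf04>>9)&0x3 = 0x3
ver:5 @ bit 4 → (0xbf04>>4)&0x1f = 0x10
slot:1 @ bit 3 → (0xbf04>>3)&0x1 = 0x0
opcode:3 @ bit 0 → (0xbf04>>0)&0x7 = 0x4
len signed 3b, MSB=1: 5 - 8 = -3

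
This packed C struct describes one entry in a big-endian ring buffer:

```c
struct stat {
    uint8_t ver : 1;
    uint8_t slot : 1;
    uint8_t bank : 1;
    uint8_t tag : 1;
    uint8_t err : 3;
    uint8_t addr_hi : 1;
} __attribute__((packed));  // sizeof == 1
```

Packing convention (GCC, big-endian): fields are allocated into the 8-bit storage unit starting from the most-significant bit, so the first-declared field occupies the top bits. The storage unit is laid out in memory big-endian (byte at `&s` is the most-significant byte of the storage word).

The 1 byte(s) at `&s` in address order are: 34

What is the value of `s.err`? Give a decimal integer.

2

[0]=0x34 (big-endian) → word 0x34
ver [7+:1] = (word>>7) & 0x1 = 0
slot [6+:1] = (word>>6) & 0x1 = 0
bank [5+:1] = (word>>5) & 0x1 = 1
tag [4+:1] = (word>>4) & 0x1 = 1
err [1+:3] = (word>>1) & 0x7 = 2  ←
addr_hi [0+:1] = (word>>0) & 0x1 = 0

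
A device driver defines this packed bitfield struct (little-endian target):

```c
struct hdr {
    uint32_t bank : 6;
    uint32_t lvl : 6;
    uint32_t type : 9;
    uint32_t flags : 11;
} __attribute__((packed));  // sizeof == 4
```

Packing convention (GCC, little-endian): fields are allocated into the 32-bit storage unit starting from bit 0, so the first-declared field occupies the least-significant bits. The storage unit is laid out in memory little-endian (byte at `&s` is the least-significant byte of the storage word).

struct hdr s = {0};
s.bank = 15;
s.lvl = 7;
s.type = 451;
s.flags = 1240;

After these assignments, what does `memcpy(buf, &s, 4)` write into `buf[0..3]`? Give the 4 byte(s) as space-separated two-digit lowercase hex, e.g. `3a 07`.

bank (6b) val=15 bits=0xf at bit 0: 0x0000000f
lvl (6b) val=7 bits=0x7 at bit 6: 0x000001cf
type (9b) val=451 bits=0x1c3 at bit 12: 0x001c31cf
flags (11b) val=1240 bits=0x4d8 at bit 21: 0x9b1c31cf
word = 0x9b1c31cf → little-endian bytes:
  [0]=0xcf  [1]=0x31  [2]=0x1c  [3]=0x9b

cf 31 1c 9b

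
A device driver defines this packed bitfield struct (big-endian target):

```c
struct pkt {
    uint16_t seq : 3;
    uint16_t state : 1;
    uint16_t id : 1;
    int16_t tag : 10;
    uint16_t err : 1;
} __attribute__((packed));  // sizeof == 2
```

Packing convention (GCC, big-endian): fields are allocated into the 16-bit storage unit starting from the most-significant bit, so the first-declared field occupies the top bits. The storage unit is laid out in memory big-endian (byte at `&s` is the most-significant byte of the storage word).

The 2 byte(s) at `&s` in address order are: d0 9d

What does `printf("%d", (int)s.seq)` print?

6

[0]=0xd0 [1]=0x9d (big-endian) → word 0xd09d
seq:3 @ bit 13 → (0xd09d>>13)&0x7 = 0x6  ←
state:1 @ bit 12 → (0xd09d>>12)&0x1 = 0x1
id:1 @ bit 11 → (0xd09d>>11)&0x1 = 0x0
tag:10 @ bit 1 → (0xd09d>>1)&0x3ff = 0x4e
err:1 @ bit 0 → (0xd09d>>0)&0x1 = 0x1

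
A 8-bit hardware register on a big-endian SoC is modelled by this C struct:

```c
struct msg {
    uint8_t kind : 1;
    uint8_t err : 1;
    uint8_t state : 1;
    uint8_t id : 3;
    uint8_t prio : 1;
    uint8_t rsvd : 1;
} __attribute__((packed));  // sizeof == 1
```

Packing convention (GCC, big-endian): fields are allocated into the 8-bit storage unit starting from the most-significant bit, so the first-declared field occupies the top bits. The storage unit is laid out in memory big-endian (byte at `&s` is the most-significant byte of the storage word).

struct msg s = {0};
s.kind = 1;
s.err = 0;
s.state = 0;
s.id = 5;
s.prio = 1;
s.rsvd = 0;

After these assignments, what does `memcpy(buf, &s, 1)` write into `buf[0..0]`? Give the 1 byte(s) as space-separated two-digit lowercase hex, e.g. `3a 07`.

96

kind (1b) val=1 bits=0x1 at bit 7: 0x80
err (1b) val=0 bits=0x0 at bit 6: 0x80
state (1b) val=0 bits=0x0 at bit 5: 0x80
id (3b) val=5 bits=0x5 at bit 2: 0x94
prio (1b) val=1 bits=0x1 at bit 1: 0x96
rsvd (1b) val=0 bits=0x0 at bit 0: 0x96
word = 0x96 → big-endian bytes:
  [0]=0x96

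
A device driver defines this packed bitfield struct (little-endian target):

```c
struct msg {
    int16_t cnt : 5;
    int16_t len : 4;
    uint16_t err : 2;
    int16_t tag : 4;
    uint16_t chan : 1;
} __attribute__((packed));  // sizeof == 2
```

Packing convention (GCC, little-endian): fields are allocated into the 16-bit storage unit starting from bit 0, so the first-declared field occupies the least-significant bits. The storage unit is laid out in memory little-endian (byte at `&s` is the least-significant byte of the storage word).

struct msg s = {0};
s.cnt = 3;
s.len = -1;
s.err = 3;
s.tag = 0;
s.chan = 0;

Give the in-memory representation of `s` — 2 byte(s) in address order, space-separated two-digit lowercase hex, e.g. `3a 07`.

[0+:5] cnt=3 & 0x1f = 0x3; word=0x0003
[5+:4] len=-1 & 0xf = 0xf; word=0x01e3
[9+:2] err=3 & 0x3 = 0x3; word=0x07e3
[11+:4] tag=0 & 0xf = 0x0; word=0x07e3
[15+:1] chan=0 & 0x1 = 0x0; word=0x07e3
word = 0x07e3 → little-endian bytes:
  [0]=0xe3  [1]=0x07

e3 07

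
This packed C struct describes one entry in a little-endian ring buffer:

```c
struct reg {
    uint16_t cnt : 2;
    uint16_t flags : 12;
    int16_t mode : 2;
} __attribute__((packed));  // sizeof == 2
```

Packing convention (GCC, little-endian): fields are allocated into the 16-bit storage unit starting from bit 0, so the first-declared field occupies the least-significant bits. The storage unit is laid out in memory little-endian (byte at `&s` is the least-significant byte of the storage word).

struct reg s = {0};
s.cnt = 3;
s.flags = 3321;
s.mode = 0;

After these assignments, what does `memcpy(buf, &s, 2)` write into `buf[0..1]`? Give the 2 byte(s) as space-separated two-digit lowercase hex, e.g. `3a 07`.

e7 33

cnt (2b) val=3 bits=0x3 at bit 0: 0x0003
flags (12b) val=3321 bits=0xcf9 at bit 2: 0x33e7
mode (2b) val=0 bits=0x0 at bit 14: 0x33e7
word = 0x33e7 → little-endian bytes:
  [0]=0xe7  [1]=0x33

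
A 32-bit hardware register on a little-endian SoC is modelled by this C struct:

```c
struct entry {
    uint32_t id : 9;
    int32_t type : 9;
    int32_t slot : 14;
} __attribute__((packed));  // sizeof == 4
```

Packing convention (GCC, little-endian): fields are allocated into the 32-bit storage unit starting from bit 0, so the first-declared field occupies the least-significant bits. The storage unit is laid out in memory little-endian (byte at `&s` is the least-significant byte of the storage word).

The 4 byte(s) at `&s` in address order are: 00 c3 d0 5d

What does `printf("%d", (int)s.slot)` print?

6004

[0]=0x00 [1]=0xc3 [2]=0xd0 [3]=0x5d (little-endian) → word 0x5dd0c300
id [0+:9] = (word>>0) & 0x1ff = 256
type [9+:9] = (word>>9) & 0x1ff = 97
slot [18+:14] = (word>>18) & 0x3fff = 6004  ←
slot signed 14b, MSB=0: value = 6004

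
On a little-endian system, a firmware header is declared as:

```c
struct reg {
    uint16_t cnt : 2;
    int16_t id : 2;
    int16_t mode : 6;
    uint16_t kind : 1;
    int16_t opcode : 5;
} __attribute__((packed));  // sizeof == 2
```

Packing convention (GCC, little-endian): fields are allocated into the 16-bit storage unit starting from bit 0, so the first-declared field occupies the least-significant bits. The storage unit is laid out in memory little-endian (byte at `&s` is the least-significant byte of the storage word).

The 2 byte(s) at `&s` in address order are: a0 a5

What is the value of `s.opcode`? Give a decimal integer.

[0]=0xa0 [1]=0xa5 (little-endian) → word 0xa5a0
cnt [0+:2] = (word>>0) & 0x3 = 0
id [2+:2] = (word>>2) & 0x3 = 0
mode [4+:6] = (word>>4) & 0x3f = 26
kind [10+:1] = (word>>10) & 0x1 = 1
opcode [11+:5] = (word>>11) & 0x1f = 20  ←
opcode signed 5b, MSB=1: 20 - 32 = -12

-12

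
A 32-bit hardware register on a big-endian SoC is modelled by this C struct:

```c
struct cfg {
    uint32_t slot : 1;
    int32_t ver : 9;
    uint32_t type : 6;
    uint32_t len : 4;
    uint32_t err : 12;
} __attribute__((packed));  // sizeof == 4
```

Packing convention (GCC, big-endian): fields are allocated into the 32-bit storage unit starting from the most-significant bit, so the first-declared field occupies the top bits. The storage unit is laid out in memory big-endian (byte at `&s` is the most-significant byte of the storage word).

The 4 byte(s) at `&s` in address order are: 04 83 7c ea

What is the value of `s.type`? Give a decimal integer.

[0]=0x04 [1]=0x83 [2]=0x7c [3]=0xea (big-endian) → word 0x04837cea
slot [31+:1] = (word>>31) & 0x1 = 0
ver [22+:9] = (word>>22) & 0x1ff = 18
type [16+:6] = (word>>16) & 0x3f = 3  ←
len [12+:4] = (word>>12) & 0xf = 7
err [0+:12] = (word>>0) & 0xfff = 3306

3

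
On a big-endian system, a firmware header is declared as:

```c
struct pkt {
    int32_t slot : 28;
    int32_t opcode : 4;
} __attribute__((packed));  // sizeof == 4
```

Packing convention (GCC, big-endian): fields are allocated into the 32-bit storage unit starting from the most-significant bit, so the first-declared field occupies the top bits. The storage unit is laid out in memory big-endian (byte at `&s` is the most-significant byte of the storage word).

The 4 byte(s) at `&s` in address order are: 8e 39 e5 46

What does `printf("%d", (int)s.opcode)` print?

6

[0]=0x8e [1]=0x39 [2]=0xe5 [3]=0x46 (big-endian) → word 0x8e39e546
slot [4+:28] = (word>>4) & 0xfffffff = 149134932
opcode [0+:4] = (word>>0) & 0xf = 6  ←
opcode signed 4b, MSB=0: value = 6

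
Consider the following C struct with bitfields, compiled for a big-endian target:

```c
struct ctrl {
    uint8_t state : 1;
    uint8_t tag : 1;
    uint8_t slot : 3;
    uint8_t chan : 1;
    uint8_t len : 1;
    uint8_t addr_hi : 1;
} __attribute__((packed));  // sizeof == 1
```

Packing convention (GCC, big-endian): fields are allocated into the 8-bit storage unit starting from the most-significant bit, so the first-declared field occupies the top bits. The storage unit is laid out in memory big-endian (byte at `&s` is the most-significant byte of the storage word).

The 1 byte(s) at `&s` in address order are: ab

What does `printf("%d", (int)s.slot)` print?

[0]=0xab (big-endian) → word 0xab
state:1 @ bit 7 → (0xab>>7)&0x1 = 0x1
tag:1 @ bit 6 → (0xab>>6)&0x1 = 0x0
slot:3 @ bit 3 → (0xab>>3)&0x7 = 0x5  ←
chan:1 @ bit 2 → (0xab>>2)&0x1 = 0x0
len:1 @ bit 1 → (0xab>>1)&0x1 = 0x1
addr_hi:1 @ bit 0 → (0xab>>0)&0x1 = 0x1

5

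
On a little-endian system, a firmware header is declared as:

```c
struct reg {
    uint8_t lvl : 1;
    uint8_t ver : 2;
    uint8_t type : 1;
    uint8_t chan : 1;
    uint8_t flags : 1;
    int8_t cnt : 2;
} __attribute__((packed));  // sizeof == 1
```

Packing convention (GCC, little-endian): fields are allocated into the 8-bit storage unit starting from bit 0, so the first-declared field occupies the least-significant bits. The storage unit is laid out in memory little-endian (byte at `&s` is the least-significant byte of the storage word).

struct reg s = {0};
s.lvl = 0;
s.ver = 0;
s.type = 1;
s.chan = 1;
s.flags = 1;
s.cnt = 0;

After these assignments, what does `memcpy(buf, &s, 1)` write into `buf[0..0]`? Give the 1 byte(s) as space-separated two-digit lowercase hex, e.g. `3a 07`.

lvl (1b) val=0 bits=0x0 at bit 0: 0x00
ver (2b) val=0 bits=0x0 at bit 1: 0x00
type (1b) val=1 bits=0x1 at bit 3: 0x08
chan (1b) val=1 bits=0x1 at bit 4: 0x18
flags (1b) val=1 bits=0x1 at bit 5: 0x38
cnt (2b) val=0 bits=0x0 at bit 6: 0x38
word = 0x38 → little-endian bytes:
  [0]=0x38

38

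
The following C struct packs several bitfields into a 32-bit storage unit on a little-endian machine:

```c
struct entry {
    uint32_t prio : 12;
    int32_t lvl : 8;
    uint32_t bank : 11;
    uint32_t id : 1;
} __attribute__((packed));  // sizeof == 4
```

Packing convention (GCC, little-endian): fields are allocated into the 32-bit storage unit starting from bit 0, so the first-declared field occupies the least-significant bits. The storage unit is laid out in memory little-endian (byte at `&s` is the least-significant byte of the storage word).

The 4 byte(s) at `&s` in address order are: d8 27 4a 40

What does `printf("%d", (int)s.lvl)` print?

[0]=0xd8 [1]=0x27 [2]=0x4a [3]=0x40 (little-endian) → word 0x404a27d8
prio:12 @ bit 0 → (0x404a27d8>>0)&0xfff = 0x7d8
lvl:8 @ bit 12 → (0x404a27d8>>12)&0xff = 0xa2  ←
bank:11 @ bit 20 → (0x404a27d8>>20)&0x7ff = 0x404
id:1 @ bit 31 → (0x404a27d8>>31)&0x1 = 0x0
lvl signed 8b, MSB=1: 162 - 256 = -94

-94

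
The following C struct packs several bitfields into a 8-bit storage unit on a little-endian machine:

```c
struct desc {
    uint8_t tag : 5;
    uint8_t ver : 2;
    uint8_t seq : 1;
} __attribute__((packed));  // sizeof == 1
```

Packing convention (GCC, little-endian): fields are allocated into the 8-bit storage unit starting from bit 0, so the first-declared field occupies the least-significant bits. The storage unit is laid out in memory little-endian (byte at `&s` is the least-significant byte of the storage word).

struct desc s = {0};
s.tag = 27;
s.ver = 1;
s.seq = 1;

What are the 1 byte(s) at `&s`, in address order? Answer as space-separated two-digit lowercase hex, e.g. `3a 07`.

bb

tag:5 = 27 → 0x1b << 0 → word 0x1b
ver:2 = 1 → 0x1 << 5 → word 0x3b
seq:1 = 1 → 0x1 << 7 → word 0xbb
word = 0xbb → little-endian bytes:
  [0]=0xbb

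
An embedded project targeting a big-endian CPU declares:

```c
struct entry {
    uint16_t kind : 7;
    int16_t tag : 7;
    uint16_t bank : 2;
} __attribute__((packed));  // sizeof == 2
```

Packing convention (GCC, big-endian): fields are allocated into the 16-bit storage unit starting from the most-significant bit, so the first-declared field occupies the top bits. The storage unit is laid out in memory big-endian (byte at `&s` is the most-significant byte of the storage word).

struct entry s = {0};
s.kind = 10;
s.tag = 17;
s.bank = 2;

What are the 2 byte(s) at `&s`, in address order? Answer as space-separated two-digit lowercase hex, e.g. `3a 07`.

14 46

kind (7b) val=10 bits=0xa at bit 9: 0x1400
tag (7b) val=17 bits=0x11 at bit 2: 0x1444
bank (2b) val=2 bits=0x2 at bit 0: 0x1446
word = 0x1446 → big-endian bytes:
  [0]=0x14  [1]=0x46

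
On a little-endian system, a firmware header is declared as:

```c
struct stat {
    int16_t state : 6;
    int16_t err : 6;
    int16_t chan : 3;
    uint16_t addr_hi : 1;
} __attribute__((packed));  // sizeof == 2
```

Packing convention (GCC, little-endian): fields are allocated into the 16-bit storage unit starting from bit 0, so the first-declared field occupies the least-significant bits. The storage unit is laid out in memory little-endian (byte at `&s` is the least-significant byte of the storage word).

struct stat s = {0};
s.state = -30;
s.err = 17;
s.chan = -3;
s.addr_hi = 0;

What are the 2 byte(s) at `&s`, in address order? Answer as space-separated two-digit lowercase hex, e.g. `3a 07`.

state:6 = -30 → 0x22 << 0 → word 0x0022
err:6 = 17 → 0x11 << 6 → word 0x0462
chan:3 = -3 → 0x5 << 12 → word 0x5462
addr_hi:1 = 0 → 0x0 << 15 → word 0x5462
word = 0x5462 → little-endian bytes:
  [0]=0x62  [1]=0x54

62 54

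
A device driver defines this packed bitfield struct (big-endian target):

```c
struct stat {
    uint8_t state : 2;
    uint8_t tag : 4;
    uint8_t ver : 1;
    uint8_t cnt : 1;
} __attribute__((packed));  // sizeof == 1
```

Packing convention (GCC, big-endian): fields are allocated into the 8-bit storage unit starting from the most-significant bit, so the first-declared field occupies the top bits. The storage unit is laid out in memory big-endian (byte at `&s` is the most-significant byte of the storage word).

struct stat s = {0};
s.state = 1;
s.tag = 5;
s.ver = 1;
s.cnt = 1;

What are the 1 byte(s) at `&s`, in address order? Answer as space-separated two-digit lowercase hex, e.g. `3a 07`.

state:2 = 1 → 0x1 << 6 → word 0x40
tag:4 = 5 → 0x5 << 2 → word 0x54
ver:1 = 1 → 0x1 << 1 → word 0x56
cnt:1 = 1 → 0x1 << 0 → word 0x57
word = 0x57 → big-endian bytes:
  [0]=0x57

57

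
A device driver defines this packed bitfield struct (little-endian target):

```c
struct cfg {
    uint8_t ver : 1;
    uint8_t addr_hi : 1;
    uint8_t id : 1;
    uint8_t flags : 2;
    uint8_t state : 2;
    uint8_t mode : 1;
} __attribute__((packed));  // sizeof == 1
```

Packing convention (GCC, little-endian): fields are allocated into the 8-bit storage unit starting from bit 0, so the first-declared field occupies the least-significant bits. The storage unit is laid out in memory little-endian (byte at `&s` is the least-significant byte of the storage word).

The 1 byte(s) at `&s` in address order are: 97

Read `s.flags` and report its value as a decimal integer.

2

[0]=0x97 (little-endian) → word 0x97
ver [0+:1] = (word>>0) & 0x1 = 1
addr_hi [1+:1] = (word>>1) & 0x1 = 1
id [2+:1] = (word>>2) & 0x1 = 1
flags [3+:2] = (word>>3) & 0x3 = 2  ←
state [5+:2] = (word>>5) & 0x3 = 0
mode [7+:1] = (word>>7) & 0x1 = 1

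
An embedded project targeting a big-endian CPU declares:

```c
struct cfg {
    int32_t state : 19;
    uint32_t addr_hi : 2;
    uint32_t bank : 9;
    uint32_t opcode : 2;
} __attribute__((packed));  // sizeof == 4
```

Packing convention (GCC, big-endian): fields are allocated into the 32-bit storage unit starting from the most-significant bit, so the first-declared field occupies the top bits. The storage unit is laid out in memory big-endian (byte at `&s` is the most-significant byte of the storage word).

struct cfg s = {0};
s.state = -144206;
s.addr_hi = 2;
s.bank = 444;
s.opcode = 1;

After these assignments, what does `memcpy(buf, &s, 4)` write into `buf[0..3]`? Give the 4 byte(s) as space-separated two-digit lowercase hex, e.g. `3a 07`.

[13+:19] state=-144206 & 0x7ffff = 0x5ccb2; word=0xb9964000
[11+:2] addr_hi=2 & 0x3 = 0x2; word=0xb9965000
[2+:9] bank=444 & 0x1ff = 0x1bc; word=0xb99656f0
[0+:2] opcode=1 & 0x3 = 0x1; word=0xb99656f1
word = 0xb99656f1 → big-endian bytes:
  [0]=0xb9  [1]=0x96  [2]=0x56  [3]=0xf1

b9 96 56 f1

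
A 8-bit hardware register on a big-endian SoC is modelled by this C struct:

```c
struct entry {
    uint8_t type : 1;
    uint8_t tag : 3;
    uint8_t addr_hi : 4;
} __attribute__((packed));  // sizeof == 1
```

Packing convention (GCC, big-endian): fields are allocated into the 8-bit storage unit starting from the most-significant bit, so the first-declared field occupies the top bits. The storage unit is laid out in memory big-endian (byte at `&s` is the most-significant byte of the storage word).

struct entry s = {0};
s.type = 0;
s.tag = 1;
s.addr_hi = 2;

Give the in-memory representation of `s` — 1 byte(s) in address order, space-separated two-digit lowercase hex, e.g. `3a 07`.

type (1b) val=0 bits=0x0 at bit 7: 0x00
tag (3b) val=1 bits=0x1 at bit 4: 0x10
addr_hi (4b) val=2 bits=0x2 at bit 0: 0x12
word = 0x12 → big-endian bytes:
  [0]=0x12

12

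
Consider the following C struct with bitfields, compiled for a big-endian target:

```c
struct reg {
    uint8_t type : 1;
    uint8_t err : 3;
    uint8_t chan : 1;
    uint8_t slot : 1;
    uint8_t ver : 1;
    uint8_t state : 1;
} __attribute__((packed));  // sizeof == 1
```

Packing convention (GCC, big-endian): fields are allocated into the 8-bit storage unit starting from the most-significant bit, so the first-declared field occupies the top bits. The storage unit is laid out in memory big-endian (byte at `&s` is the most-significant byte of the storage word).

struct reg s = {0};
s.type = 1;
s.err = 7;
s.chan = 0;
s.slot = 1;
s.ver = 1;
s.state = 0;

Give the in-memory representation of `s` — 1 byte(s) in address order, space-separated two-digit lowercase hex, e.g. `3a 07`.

f6

type (1b) val=1 bits=0x1 at bit 7: 0x80
err (3b) val=7 bits=0x7 at bit 4: 0xf0
chan (1b) val=0 bits=0x0 at bit 3: 0xf0
slot (1b) val=1 bits=0x1 at bit 2: 0xf4
ver (1b) val=1 bits=0x1 at bit 1: 0xf6
state (1b) val=0 bits=0x0 at bit 0: 0xf6
word = 0xf6 → big-endian bytes:
  [0]=0xf6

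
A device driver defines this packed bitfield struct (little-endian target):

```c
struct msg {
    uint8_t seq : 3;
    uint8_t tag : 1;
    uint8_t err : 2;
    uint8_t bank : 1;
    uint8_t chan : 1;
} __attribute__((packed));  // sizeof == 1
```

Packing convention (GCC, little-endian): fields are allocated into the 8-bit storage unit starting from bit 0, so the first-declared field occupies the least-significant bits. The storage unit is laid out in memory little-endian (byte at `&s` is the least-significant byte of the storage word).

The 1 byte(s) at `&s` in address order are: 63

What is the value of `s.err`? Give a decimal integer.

[0]=0x63 (little-endian) → word 0x63
seq:3 @ bit 0 → (0x63>>0)&0x7 = 0x3
tag:1 @ bit 3 → (0x63>>3)&0x1 = 0x0
err:2 @ bit 4 → (0x63>>4)&0x3 = 0x2  ←
bank:1 @ bit 6 → (0x63>>6)&0x1 = 0x1
chan:1 @ bit 7 → (0x63>>7)&0x1 = 0x0

2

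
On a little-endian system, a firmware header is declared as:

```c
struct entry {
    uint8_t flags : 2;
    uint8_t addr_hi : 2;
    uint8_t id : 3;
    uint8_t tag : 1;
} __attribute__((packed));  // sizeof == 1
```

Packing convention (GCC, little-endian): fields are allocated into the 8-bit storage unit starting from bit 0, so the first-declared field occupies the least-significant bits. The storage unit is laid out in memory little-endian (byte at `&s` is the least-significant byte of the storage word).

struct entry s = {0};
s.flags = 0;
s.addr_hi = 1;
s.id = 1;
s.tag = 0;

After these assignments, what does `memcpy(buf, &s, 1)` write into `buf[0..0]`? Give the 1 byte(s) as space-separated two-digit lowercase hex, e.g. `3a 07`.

14

[0+:2] flags=0 & 0x3 = 0x0; word=0x00
[2+:2] addr_hi=1 & 0x3 = 0x1; word=0x04
[4+:3] id=1 & 0x7 = 0x1; word=0x14
[7+:1] tag=0 & 0x1 = 0x0; word=0x14
word = 0x14 → little-endian bytes:
  [0]=0x14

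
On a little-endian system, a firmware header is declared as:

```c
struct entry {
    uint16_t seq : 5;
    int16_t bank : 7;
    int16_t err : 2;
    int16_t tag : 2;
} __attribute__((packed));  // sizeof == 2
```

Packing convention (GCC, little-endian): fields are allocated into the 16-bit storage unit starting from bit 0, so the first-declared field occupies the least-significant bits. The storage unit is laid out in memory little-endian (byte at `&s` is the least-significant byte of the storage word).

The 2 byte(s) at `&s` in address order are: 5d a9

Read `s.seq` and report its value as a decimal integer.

[0]=0x5d [1]=0xa9 (little-endian) → word 0xa95d
seq [0+:5] = (word>>0) & 0x1f = 29  ←
bank [5+:7] = (word>>5) & 0x7f = 74
err [12+:2] = (word>>12) & 0x3 = 2
tag [14+:2] = (word>>14) & 0x3 = 2

29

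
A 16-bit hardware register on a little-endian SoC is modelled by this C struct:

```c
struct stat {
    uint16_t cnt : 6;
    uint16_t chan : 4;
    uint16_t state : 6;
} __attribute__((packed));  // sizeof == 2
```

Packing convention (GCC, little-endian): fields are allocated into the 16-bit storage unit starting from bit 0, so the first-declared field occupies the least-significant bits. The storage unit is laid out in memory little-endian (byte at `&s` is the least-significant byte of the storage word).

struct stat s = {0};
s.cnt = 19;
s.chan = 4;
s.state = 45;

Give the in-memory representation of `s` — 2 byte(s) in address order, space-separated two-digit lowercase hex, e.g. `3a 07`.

13 b5

cnt (6b) val=19 bits=0x13 at bit 0: 0x0013
chan (4b) val=4 bits=0x4 at bit 6: 0x0113
state (6b) val=45 bits=0x2d at bit 10: 0xb513
word = 0xb513 → little-endian bytes:
  [0]=0x13  [1]=0xb5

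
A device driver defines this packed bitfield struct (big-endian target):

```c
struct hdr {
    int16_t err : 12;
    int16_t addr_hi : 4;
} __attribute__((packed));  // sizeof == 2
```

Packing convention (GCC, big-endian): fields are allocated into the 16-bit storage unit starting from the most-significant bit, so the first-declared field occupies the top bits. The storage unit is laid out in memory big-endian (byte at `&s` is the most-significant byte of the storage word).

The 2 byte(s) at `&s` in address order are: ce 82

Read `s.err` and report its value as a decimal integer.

-792

[0]=0xce [1]=0x82 (big-endian) → word 0xce82
err [4+:12] = (word>>4) & 0xfff = 3304  ←
addr_hi [0+:4] = (word>>0) & 0xf = 2
err signed 12b, MSB=1: 3304 - 4096 = -792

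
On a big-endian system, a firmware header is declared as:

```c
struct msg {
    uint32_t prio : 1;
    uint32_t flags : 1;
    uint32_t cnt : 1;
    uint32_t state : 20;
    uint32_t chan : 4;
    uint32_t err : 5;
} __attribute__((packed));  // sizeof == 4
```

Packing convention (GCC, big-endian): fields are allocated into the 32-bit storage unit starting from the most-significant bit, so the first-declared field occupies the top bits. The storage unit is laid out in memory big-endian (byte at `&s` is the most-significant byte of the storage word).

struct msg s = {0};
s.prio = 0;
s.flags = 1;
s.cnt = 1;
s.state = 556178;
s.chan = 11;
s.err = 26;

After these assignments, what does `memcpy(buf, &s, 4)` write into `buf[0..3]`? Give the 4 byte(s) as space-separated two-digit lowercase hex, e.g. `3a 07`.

70 f9 25 7a

[31+:1] prio=0 & 0x1 = 0x0; word=0x00000000
[30+:1] flags=1 & 0x1 = 0x1; word=0x40000000
[29+:1] cnt=1 & 0x1 = 0x1; word=0x60000000
[9+:20] state=556178 & 0xfffff = 0x87c92; word=0x70f92400
[5+:4] chan=11 & 0xf = 0xb; word=0x70f92560
[0+:5] err=26 & 0x1f = 0x1a; word=0x70f9257a
word = 0x70f9257a → big-endian bytes:
  [0]=0x70  [1]=0xf9  [2]=0x25  [3]=0x7a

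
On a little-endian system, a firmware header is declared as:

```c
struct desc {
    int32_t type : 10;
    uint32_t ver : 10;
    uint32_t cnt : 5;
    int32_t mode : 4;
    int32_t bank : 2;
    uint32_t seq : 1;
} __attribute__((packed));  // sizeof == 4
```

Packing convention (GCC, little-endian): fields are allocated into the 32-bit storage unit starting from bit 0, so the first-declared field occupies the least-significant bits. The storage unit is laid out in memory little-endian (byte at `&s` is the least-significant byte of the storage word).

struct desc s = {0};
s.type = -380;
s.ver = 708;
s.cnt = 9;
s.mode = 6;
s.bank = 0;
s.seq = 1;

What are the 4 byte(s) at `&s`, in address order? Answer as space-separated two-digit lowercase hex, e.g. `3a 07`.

type (10b) val=-380 bits=0x284 at bit 0: 0x00000284
ver (10b) val=708 bits=0x2c4 at bit 10: 0x000b1284
cnt (5b) val=9 bits=0x9 at bit 20: 0x009b1284
mode (4b) val=6 bits=0x6 at bit 25: 0x0c9b1284
bank (2b) val=0 bits=0x0 at bit 29: 0x0c9b1284
seq (1b) val=1 bits=0x1 at bit 31: 0x8c9b1284
word = 0x8c9b1284 → little-endian bytes:
  [0]=0x84  [1]=0x12  [2]=0x9b  [3]=0x8c

84 12 9b 8c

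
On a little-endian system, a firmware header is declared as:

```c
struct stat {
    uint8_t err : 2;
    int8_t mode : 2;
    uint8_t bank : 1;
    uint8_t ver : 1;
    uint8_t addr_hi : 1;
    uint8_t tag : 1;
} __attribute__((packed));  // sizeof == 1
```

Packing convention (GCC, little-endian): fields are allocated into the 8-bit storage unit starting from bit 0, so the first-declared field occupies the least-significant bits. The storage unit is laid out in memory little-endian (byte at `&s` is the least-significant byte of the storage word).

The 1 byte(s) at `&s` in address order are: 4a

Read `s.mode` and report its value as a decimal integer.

[0]=0x4a (little-endian) → word 0x4a
err [0+:2] = (word>>0) & 0x3 = 2
mode [2+:2] = (word>>2) & 0x3 = 2  ←
bank [4+:1] = (word>>4) & 0x1 = 0
ver [5+:1] = (word>>5) & 0x1 = 0
addr_hi [6+:1] = (word>>6) & 0x1 = 1
tag [7+:1] = (word>>7) & 0x1 = 0
mode signed 2b, MSB=1: 2 - 4 = -2

-2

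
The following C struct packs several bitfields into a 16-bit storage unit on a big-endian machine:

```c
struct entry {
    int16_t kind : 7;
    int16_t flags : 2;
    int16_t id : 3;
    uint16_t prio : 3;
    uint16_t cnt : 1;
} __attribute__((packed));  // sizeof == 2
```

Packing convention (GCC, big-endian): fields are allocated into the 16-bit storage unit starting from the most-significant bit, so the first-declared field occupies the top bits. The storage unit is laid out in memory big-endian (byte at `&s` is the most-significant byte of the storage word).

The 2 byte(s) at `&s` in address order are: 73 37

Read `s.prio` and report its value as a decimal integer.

[0]=0x73 [1]=0x37 (big-endian) → word 0x7337
kind:7 @ bit 9 → (0x7337>>9)&0x7f = 0x39
flags:2 @ bit 7 → (0x7337>>7)&0x3 = 0x2
id:3 @ bit 4 → (0x7337>>4)&0x7 = 0x3
prio:3 @ bit 1 → (0x7337>>1)&0x7 = 0x3  ←
cnt:1 @ bit 0 → (0x7337>>0)&0x1 = 0x1

3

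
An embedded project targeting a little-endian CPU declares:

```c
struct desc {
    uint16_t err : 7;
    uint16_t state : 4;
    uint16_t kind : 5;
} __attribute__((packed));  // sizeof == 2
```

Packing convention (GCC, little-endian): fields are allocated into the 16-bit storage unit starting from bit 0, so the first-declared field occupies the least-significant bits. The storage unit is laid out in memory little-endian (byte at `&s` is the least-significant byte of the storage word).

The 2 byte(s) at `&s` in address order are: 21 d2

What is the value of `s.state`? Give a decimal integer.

4

[0]=0x21 [1]=0xd2 (little-endian) → word 0xd221
err [0+:7] = (word>>0) & 0x7f = 33
state [7+:4] = (word>>7) & 0xf = 4  ←
kind [11+:5] = (word>>11) & 0x1f = 26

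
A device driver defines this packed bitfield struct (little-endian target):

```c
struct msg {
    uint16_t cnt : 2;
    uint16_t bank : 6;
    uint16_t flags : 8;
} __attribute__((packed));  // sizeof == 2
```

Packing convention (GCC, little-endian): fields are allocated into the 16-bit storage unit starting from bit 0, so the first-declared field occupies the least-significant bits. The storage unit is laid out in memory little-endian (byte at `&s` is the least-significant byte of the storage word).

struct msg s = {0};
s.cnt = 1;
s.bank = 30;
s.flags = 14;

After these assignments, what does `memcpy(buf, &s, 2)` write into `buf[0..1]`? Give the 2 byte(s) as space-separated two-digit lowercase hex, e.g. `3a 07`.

79 0e

cnt:2 = 1 → 0x1 << 0 → word 0x0001
bank:6 = 30 → 0x1e << 2 → word 0x0079
flags:8 = 14 → 0xe << 8 → word 0x0e79
word = 0x0e79 → little-endian bytes:
  [0]=0x79  [1]=0x0e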